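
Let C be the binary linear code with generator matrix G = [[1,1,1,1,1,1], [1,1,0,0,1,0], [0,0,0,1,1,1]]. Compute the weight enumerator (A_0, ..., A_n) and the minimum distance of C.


Weight distribution: A_0 = 1, A_2 = 1, A_3 = 4, A_4 = 1, A_6 = 1. Minimum distance d = 2.

Enumerate all 2^3 = 8 messages m ∈ F_2^3.
For each, compute codeword c = mG in F_2^6, then tally its weight.
  m = 000 → c = 000000, weight = 0.
  m = 100 → c = 111111, weight = 6.
  m = 010 → c = 110010, weight = 3.
  m = 110 → c = 001101, weight = 3.
  m = 001 → c = 000111, weight = 3.
  m = 101 → c = 111000, weight = 3.
  m = 011 → c = 110101, weight = 4.
  m = 111 → c = 001010, weight = 2.
Tally weights:
  weight 0: 1 codewords.
  weight 2: 1 codewords.
  weight 3: 4 codewords.
  weight 4: 1 codewords.
  weight 6: 1 codewords.
Minimum distance d = smallest w > 0 with A_w > 0 = 2.
Sanity: Σ A_w = 8 = 2^3 = 8 ✓.


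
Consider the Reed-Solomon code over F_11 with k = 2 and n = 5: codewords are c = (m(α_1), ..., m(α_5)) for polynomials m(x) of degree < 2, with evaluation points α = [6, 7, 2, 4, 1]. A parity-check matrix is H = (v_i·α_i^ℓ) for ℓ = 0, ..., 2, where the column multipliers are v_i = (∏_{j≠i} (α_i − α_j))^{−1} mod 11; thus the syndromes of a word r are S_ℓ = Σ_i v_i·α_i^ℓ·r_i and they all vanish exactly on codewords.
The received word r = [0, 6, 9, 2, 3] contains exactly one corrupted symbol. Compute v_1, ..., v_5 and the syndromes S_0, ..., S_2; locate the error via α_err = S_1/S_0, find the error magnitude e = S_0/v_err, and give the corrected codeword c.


S = (1, 4, 5), error at position 4, error magnitude e = 3, c = [0, 6, 9, 10, 3].

Step 1: column multipliers v_i = (∏_{j≠i}(α_i − α_j))^{−1} mod 11.
  i = 1 (α = 6): (6−7)(6−2)(6−4)(6−1) = (−1)·4·2·5 = −40 ≡ 4, so v_1 = 4^{−1} = 3 (mod 11).
  i = 2 (α = 7): (7−6)(7−2)(7−4)(7−1) = 1·5·3·6 = 90 ≡ 2, so v_2 = 2^{−1} = 6 (mod 11).
  i = 3 (α = 2): (2−6)(2−7)(2−4)(2−1) = (−4)·(−5)·(−2)·1 = −40 ≡ 4, so v_3 = 4^{−1} = 3 (mod 11).
  i = 4 (α = 4): (4−6)(4−7)(4−2)(4−1) = (−2)·(−3)·2·3 = 36 ≡ 3, so v_4 = 3^{−1} = 4 (mod 11).
  i = 5 (α = 1): (1−6)(1−7)(1−2)(1−4) = (−5)·(−6)·(−1)·(−3) = 90 ≡ 2, so v_5 = 2^{−1} = 6 (mod 11).
  v = [3, 6, 3, 4, 6].
Step 2: syndromes of r = [0, 6, 9, 2, 3] (all sums mod 11).
  S_0 = Σ v_i r_i = 3·0 + 6·6 + 3·9 + 4·2 + 6·3 = 89 ≡ 1.
  S_1 = Σ v_i α_i r_i = 3·6·0 + 6·7·6 + 3·2·9 + 4·4·2 + 6·1·3 = 356 ≡ 4.
  α_i^2 mod 11 = [3, 5, 4, 5, 1].
  S_2 = Σ v_i α_i^2 r_i = 3·3·0 + 6·5·6 + 3·4·9 + 4·5·2 + 6·1·3 = 346 ≡ 5.
  S = (1, 4, 5) ≠ 0, so r is not a codeword (an error is present).
Step 3: locate the error. For a single error e at position i, S_ℓ = v_i·e·α_i^ℓ, so α_err = S_1/S_0.
  S_0^{−1} = 1^{−1} = 1 (mod 11), so α_err = 4·1 = 4 ≡ 4 = α_4. Error position i = 4.
  Consistency check: S_2/S_1 = 5·3 = 15 ≡ 4 = α_err ✓ (single-error assumption holds).
Step 4: error magnitude e = S_0/v_4 = S_0·∏_{j≠4}(α_4 − α_j) = 1·3 = 3 ≡ 3 (mod 11).
Step 5: correct position 4: c_4 = r_4 − e = 2 − 3 ≡ 10 (mod 11). Hence c = [0, 6, 9, 10, 3].
  Check: interpolating c through the α_i gives m(x) = 8 + 6·x (degree < 2) with m(α_i) = c_i for every i, so c is indeed a codeword.


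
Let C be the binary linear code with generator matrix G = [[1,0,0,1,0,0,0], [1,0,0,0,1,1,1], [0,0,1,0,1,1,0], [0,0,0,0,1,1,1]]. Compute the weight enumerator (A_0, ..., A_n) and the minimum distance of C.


Weight distribution: A_0 = 1, A_1 = 2, A_2 = 2, A_3 = 4, A_4 = 5, A_5 = 2. Minimum distance d = 1.

Enumerate all 2^4 = 16 messages m ∈ F_2^4.
For each, compute codeword c = mG in F_2^7, then tally its weight.
  m = 0000 → c = 0000000, weight = 0.
  m = 1000 → c = 1001000, weight = 2.
  m = 0100 → c = 1000111, weight = 4.
  m = 1100 → c = 0001111, weight = 4.
  m = 0010 → c = 0010110, weight = 3.
  m = 1010 → c = 1011110, weight = 5.
  m = 0110 → c = 1010001, weight = 3.
  m = 1110 → c = 0011001, weight = 3.
  m = 0001 → c = 0000111, weight = 3.
  m = 1001 → c = 1001111, weight = 5.
  m = 0101 → c = 1000000, weight = 1.
  m = 1101 → c = 0001000, weight = 1.
  m = 0011 → c = 0010001, weight = 2.
  m = 1011 → c = 1011001, weight = 4.
  m = 0111 → c = 1010110, weight = 4.
  m = 1111 → c = 0011110, weight = 4.
Tally weights:
  weight 0: 1 codewords.
  weight 1: 2 codewords.
  weight 2: 2 codewords.
  weight 3: 4 codewords.
  weight 4: 5 codewords.
  weight 5: 2 codewords.
Minimum distance d = smallest w > 0 with A_w > 0 = 1.
Sanity: Σ A_w = 16 = 2^4 = 16 ✓.


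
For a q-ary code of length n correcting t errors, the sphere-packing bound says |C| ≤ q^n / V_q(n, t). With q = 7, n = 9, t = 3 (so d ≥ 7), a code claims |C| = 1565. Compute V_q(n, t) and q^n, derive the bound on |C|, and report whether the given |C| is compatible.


V_q(n, t) = 19495, q^n = 40353607, Hamming bound = 2069, |C| = 1565 ≤ bound (satisfied).

Step 1: Compute V_q(n, t) = Σ_{j=0}^3 C(n, j) (q−1)^j.
  j = 0: C(9,0)·(6)^0 = 1·1 = 1.
  j = 1: C(9,1)·(6)^1 = 9·6 = 54.
  j = 2: C(9,2)·(6)^2 = 36·36 = 1296.
  j = 3: C(9,3)·(6)^3 = 84·216 = 18144.
  V_q(n, t) = 1 + 54 + 1296 + 18144 = 19495.
Step 2: q^n = 7^9 = 40353607.
Step 3: Hamming bound ⌊q^n / V_q(n,t)⌋ = ⌊40353607/19495⌋ = 2069.
Step 4: Compare |C| = 1565 to 2069: satisfied.
The claimed |C| lies below the Hamming bound.


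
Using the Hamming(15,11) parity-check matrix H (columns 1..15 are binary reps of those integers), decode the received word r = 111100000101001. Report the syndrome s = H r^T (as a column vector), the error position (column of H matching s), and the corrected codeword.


s = (1, 1, 0, 1)^T, error position = 13, corrected codeword c = 111100000101101

Compute s = H r^T mod 2 one row at a time:
  s_1 = 0 + 0 + 1 + 0 + 1 + 0 + 0 + 1 = 3 ≡ 1 (mod 2).
  s_2 = 1 + 0 + 0 + 0 + 1 + 0 + 0 + 1 = 3 ≡ 1 (mod 2).
  s_3 = 1 + 1 + 0 + 0 + 1 + 0 + 0 + 1 = 4 ≡ 0 (mod 2).
  s_4 = 1 + 1 + 0 + 0 + 0 + 0 + 0 + 1 = 3 ≡ 1 (mod 2).
s = (1, 1, 0, 1)^T — this equals column 13 of H (binary 1101), so error is at position 13.
Correct: flip bit 13 of r = 111100000101001 to get c = 111100000101101.


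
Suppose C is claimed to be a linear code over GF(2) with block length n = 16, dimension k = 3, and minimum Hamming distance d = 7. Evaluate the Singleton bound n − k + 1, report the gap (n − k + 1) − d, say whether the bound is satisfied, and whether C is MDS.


Singleton RHS = n − k + 1 = 14, slack = 7, bound satisfied, not MDS.

Singleton bound: d ≤ n − k + 1.
Here n = 16, k = 3, so n − k + 1 = 14.
Given d = 7, check d ≤ 14: YES.
Slack = (n − k + 1) − d = 7.
The code is NOT MDS (slack = 7 > 0).
Description: the claimed parameters are [16, 3, 7]_2; such a code would be non-MDS.


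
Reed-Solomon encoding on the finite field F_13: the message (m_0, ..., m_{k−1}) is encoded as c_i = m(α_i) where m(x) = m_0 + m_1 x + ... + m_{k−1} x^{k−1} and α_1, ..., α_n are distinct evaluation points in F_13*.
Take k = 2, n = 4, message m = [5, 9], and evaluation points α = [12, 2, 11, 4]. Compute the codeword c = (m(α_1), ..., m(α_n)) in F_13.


c = [9, 10, 0, 2]

Message polynomial: m(x) = 5 + 9·x (mod 13).
For each evaluation point α_i, compute m(α_i) mod 13:
  α_1 = 12: Horner steps 9 → 9, so m(12) = 9.
  α_2 = 2: Horner steps 9 → 10, so m(2) = 10.
  α_3 = 11: Horner steps 9 → 0, so m(11) = 0.
  α_4 = 4: Horner steps 9 → 2, so m(4) = 2.
Codeword c = [9, 10, 0, 2] ∈ F_13^4.


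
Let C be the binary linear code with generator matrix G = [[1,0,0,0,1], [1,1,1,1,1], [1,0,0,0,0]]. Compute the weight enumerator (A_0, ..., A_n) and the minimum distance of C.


Weight distribution: A_0 = 1, A_1 = 2, A_2 = 1, A_3 = 1, A_4 = 2, A_5 = 1. Minimum distance d = 1.

Enumerate all 2^3 = 8 messages m ∈ F_2^3.
For each, compute codeword c = mG in F_2^5, then tally its weight.
  m = 000 → c = 00000, weight = 0.
  m = 100 → c = 10001, weight = 2.
  m = 010 → c = 11111, weight = 5.
  m = 110 → c = 01110, weight = 3.
  m = 001 → c = 10000, weight = 1.
  m = 101 → c = 00001, weight = 1.
  m = 011 → c = 01111, weight = 4.
  m = 111 → c = 11110, weight = 4.
Tally weights:
  weight 0: 1 codewords.
  weight 1: 2 codewords.
  weight 2: 1 codewords.
  weight 3: 1 codewords.
  weight 4: 2 codewords.
  weight 5: 1 codewords.
Minimum distance d = smallest w > 0 with A_w > 0 = 1.
Sanity: Σ A_w = 8 = 2^3 = 8 ✓.


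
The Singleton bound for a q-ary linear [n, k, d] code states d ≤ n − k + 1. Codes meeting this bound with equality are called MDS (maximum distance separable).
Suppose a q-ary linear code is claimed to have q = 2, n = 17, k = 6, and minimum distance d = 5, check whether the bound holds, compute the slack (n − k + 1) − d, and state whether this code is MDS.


Singleton RHS = n − k + 1 = 12, slack = 7, bound satisfied, not MDS.

Singleton bound: d ≤ n − k + 1.
Here n = 17, k = 6, so n − k + 1 = 12.
Given d = 5, check d ≤ 12: YES.
Slack = (n − k + 1) − d = 7.
The code is NOT MDS (slack = 7 > 0).
Description: the claimed parameters are [17, 6, 5]_2; such a code would be non-MDS.


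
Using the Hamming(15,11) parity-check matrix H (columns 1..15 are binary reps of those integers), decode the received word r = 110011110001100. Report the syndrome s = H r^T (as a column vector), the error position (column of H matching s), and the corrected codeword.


s = (1, 1, 1, 0)^T, error position = 14, corrected codeword c = 110011110001110

Compute s = H r^T mod 2 one row at a time:
  s_1 = 1 + 0 + 0 + 0 + 1 + 1 + 0 + 0 = 3 ≡ 1 (mod 2).
  s_2 = 0 + 1 + 1 + 1 + 1 + 1 + 0 + 0 = 5 ≡ 1 (mod 2).
  s_3 = 1 + 0 + 1 + 1 + 0 + 0 + 0 + 0 = 3 ≡ 1 (mod 2).
  s_4 = 1 + 0 + 1 + 1 + 0 + 0 + 1 + 0 = 4 ≡ 0 (mod 2).
s = (1, 1, 1, 0)^T — this equals column 14 of H (binary 1110), so error is at position 14.
Correct: flip bit 14 of r = 110011110001100 to get c = 110011110001110.


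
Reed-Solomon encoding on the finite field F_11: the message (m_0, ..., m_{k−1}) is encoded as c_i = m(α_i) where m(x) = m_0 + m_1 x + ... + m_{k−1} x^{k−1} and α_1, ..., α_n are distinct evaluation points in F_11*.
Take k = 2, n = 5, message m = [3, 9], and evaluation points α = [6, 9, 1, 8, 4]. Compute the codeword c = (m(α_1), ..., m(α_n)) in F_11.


c = [2, 7, 1, 9, 6]

Message polynomial: m(x) = 3 + 9·x (mod 11).
For each evaluation point α_i, compute m(α_i) mod 11:
  α_1 = 6: Horner steps 9 → 2, so m(6) = 2.
  α_2 = 9: Horner steps 9 → 7, so m(9) = 7.
  α_3 = 1: Horner steps 9 → 1, so m(1) = 1.
  α_4 = 8: Horner steps 9 → 9, so m(8) = 9.
  α_5 = 4: Horner steps 9 → 6, so m(4) = 6.
Codeword c = [2, 7, 1, 9, 6] ∈ F_11^5.


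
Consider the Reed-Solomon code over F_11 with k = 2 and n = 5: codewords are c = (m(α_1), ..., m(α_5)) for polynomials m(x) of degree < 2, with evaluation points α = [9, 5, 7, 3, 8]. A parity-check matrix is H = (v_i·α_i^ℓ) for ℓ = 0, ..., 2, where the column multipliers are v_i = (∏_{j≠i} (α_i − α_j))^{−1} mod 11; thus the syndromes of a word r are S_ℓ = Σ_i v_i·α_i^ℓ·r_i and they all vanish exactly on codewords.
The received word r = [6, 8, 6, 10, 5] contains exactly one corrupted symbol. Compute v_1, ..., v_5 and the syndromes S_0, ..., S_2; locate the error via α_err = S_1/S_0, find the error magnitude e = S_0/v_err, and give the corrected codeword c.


S = (6, 10, 2), error at position 1, error magnitude e = 2, c = [4, 8, 6, 10, 5].

Step 1: column multipliers v_i = (∏_{j≠i}(α_i − α_j))^{−1} mod 11.
  i = 1 (α = 9): (9−5)(9−7)(9−3)(9−8) = 4·2·6·1 = 48 ≡ 4, so v_1 = 4^{−1} = 3 (mod 11).
  i = 2 (α = 5): (5−9)(5−7)(5−3)(5−8) = (−4)·(−2)·2·(−3) = −48 ≡ 7, so v_2 = 7^{−1} = 8 (mod 11).
  i = 3 (α = 7): (7−9)(7−5)(7−3)(7−8) = (−2)·2·4·(−1) = 16 ≡ 5, so v_3 = 5^{−1} = 9 (mod 11).
  i = 4 (α = 3): (3−9)(3−5)(3−7)(3−8) = (−6)·(−2)·(−4)·(−5) = 240 ≡ 9, so v_4 = 9^{−1} = 5 (mod 11).
  i = 5 (α = 8): (8−9)(8−5)(8−7)(8−3) = (−1)·3·1·5 = −15 ≡ 7, so v_5 = 7^{−1} = 8 (mod 11).
  v = [3, 8, 9, 5, 8].
Step 2: syndromes of r = [6, 8, 6, 10, 5] (all sums mod 11).
  S_0 = Σ v_i r_i = 3·6 + 8·8 + 9·6 + 5·10 + 8·5 = 226 ≡ 6.
  S_1 = Σ v_i α_i r_i = 3·9·6 + 8·5·8 + 9·7·6 + 5·3·10 + 8·8·5 = 1330 ≡ 10.
  α_i^2 mod 11 = [4, 3, 5, 9, 9].
  S_2 = Σ v_i α_i^2 r_i = 3·4·6 + 8·3·8 + 9·5·6 + 5·9·10 + 8·9·5 = 1344 ≡ 2.
  S = (6, 10, 2) ≠ 0, so r is not a codeword (an error is present).
Step 3: locate the error. For a single error e at position i, S_ℓ = v_i·e·α_i^ℓ, so α_err = S_1/S_0.
  S_0^{−1} = 6^{−1} = 2 (mod 11), so α_err = 10·2 = 20 ≡ 9 = α_1. Error position i = 1.
  Consistency check: S_2/S_1 = 2·10 = 20 ≡ 9 = α_err ✓ (single-error assumption holds).
Step 4: error magnitude e = S_0/v_1 = S_0·∏_{j≠1}(α_1 − α_j) = 6·4 = 24 ≡ 2 (mod 11).
Step 5: correct position 1: c_1 = r_1 − e = 6 − 2 ≡ 4 (mod 11). Hence c = [4, 8, 6, 10, 5].
  Check: interpolating c through the α_i gives m(x) = 2 + 10·x (degree < 2) with m(α_i) = c_i for every i, so c is indeed a codeword.


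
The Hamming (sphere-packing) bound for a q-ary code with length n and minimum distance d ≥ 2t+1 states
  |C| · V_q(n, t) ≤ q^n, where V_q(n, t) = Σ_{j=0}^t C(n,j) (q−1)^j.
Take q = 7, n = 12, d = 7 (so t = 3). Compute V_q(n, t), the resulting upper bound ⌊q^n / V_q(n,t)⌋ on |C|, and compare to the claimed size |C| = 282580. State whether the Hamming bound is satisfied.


V_q(n, t) = 49969, q^n = 13841287201, Hamming bound = 276997, |C| = 282580 > bound (violated).

Step 1: Compute V_q(n, t) = Σ_{j=0}^3 C(n, j) (q−1)^j.
  j = 0: C(12,0)·(6)^0 = 1·1 = 1.
  j = 1: C(12,1)·(6)^1 = 12·6 = 72.
  j = 2: C(12,2)·(6)^2 = 66·36 = 2376.
  j = 3: C(12,3)·(6)^3 = 220·216 = 47520.
  V_q(n, t) = 1 + 72 + 2376 + 47520 = 49969.
Step 2: q^n = 7^12 = 13841287201.
Step 3: Hamming bound ⌊q^n / V_q(n,t)⌋ = ⌊13841287201/49969⌋ = 276997.
Step 4: Compare |C| = 282580 to 276997: violated.
The claimed |C| lies above the Hamming bound, so no 7-ary code of length 12 with d ≥ 7 can have 282580 codewords.


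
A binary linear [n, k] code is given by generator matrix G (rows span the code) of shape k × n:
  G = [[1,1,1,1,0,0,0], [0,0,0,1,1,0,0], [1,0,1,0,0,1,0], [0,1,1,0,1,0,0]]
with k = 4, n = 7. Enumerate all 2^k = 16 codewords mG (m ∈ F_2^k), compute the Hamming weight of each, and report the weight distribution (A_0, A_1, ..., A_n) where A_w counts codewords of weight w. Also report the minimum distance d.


Weight distribution: A_0 = 1, A_1 = 1, A_2 = 2, A_3 = 6, A_4 = 5, A_5 = 1. Minimum distance d = 1.

Enumerate all 2^4 = 16 messages m ∈ F_2^4.
For each, compute codeword c = mG in F_2^7, then tally its weight.
  m = 0000 → c = 0000000, weight = 0.
  m = 1000 → c = 1111000, weight = 4.
  m = 0100 → c = 0001100, weight = 2.
  m = 1100 → c = 1110100, weight = 4.
  m = 0010 → c = 1010010, weight = 3.
  m = 1010 → c = 0101010, weight = 3.
  m = 0110 → c = 1011110, weight = 5.
  m = 1110 → c = 0100110, weight = 3.
  m = 0001 → c = 0110100, weight = 3.
  m = 1001 → c = 1001100, weight = 3.
  m = 0101 → c = 0111000, weight = 3.
  m = 1101 → c = 1000000, weight = 1.
  m = 0011 → c = 1100110, weight = 4.
  m = 1011 → c = 0011110, weight = 4.
  m = 0111 → c = 1101010, weight = 4.
  m = 1111 → c = 0010010, weight = 2.
Tally weights:
  weight 0: 1 codewords.
  weight 1: 1 codewords.
  weight 2: 2 codewords.
  weight 3: 6 codewords.
  weight 4: 5 codewords.
  weight 5: 1 codewords.
Minimum distance d = smallest w > 0 with A_w > 0 = 1.
Sanity: Σ A_w = 16 = 2^4 = 16 ✓.


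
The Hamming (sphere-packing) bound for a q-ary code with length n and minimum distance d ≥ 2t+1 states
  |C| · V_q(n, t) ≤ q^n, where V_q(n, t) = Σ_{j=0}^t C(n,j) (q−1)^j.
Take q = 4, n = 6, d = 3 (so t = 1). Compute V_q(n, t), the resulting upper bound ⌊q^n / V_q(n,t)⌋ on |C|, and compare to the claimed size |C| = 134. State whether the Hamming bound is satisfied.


V_q(n, t) = 19, q^n = 4096, Hamming bound = 215, |C| = 134 ≤ bound (satisfied).

Step 1: Compute V_q(n, t) = Σ_{j=0}^1 C(n, j) (q−1)^j.
  j = 0: C(6,0)·(3)^0 = 1·1 = 1.
  j = 1: C(6,1)·(3)^1 = 6·3 = 18.
  V_q(n, t) = 1 + 18 = 19.
Step 2: q^n = 4^6 = 4096.
Step 3: Hamming bound ⌊q^n / V_q(n,t)⌋ = ⌊4096/19⌋ = 215.
Step 4: Compare |C| = 134 to 215: satisfied.
The claimed |C| lies below the Hamming bound.


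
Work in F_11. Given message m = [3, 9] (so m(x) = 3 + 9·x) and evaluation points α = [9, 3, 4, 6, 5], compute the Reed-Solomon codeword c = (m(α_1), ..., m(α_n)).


c = [7, 8, 6, 2, 4]

Message polynomial: m(x) = 3 + 9·x (mod 11).
For each evaluation point α_i, compute m(α_i) mod 11:
  α_1 = 9: Horner steps 9 → 7, so m(9) = 7.
  α_2 = 3: Horner steps 9 → 8, so m(3) = 8.
  α_3 = 4: Horner steps 9 → 6, so m(4) = 6.
  α_4 = 6: Horner steps 9 → 2, so m(6) = 2.
  α_5 = 5: Horner steps 9 → 4, so m(5) = 4.
Codeword c = [7, 8, 6, 2, 4] ∈ F_11^5.


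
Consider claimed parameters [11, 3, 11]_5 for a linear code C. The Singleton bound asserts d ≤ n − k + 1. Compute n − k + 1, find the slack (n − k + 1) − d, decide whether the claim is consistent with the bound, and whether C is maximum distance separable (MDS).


Singleton RHS = n − k + 1 = 9, slack = -2, bound violated (no such code; not MDS).

Singleton bound: d ≤ n − k + 1.
Here n = 11, k = 3, so n − k + 1 = 9.
Given d = 11, check d ≤ 9: NO.
Slack = (n − k + 1) − d = -2.
The slack is negative: d = 11 exceeds n − k + 1 = 9 by 2, so the Singleton bound is violated and no linear [11, 3, 11]_5 code can exist. In particular it is not MDS (MDS requires d = n − k + 1 exactly).
Description: the claimed parameters are [11, 3, 11]_5; such a code would be impossible (violates the Singleton bound).


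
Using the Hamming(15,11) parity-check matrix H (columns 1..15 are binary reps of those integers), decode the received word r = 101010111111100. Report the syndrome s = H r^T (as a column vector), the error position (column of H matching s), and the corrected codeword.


s = (0, 0, 0, 1)^T, error position = 1, corrected codeword c = 001010111111100

Compute s = H r^T mod 2 one row at a time:
  s_1 = 1 + 1 + 1 + 1 + 1 + 1 + 0 + 0 = 6 ≡ 0 (mod 2).
  s_2 = 0 + 1 + 0 + 1 + 1 + 1 + 0 + 0 = 4 ≡ 0 (mod 2).
  s_3 = 0 + 1 + 0 + 1 + 1 + 1 + 0 + 0 = 4 ≡ 0 (mod 2).
  s_4 = 1 + 1 + 1 + 1 + 1 + 1 + 1 + 0 = 7 ≡ 1 (mod 2).
s = (0, 0, 0, 1)^T — this equals column 1 of H (binary 0001), so error is at position 1.
Correct: flip bit 1 of r = 101010111111100 to get c = 001010111111100.


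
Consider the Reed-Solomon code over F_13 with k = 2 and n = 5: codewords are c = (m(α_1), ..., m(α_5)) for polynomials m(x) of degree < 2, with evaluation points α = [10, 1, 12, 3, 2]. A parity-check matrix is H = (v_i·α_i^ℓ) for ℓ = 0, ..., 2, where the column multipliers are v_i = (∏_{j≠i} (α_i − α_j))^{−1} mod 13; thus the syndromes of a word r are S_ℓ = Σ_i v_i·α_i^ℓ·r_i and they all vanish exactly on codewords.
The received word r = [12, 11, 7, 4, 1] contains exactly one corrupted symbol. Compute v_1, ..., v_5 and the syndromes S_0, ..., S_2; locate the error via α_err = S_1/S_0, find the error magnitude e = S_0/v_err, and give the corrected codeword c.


S = (7, 6, 7), error at position 3, error magnitude e = 2, c = [12, 11, 5, 4, 1].

Step 1: column multipliers v_i = (∏_{j≠i}(α_i − α_j))^{−1} mod 13.
  i = 1 (α = 10): (10−1)(10−12)(10−3)(10−2) = 9·(−2)·7·8 = −1008 ≡ 6, so v_1 = 6^{−1} = 11 (mod 13).
  i = 2 (α = 1): (1−10)(1−12)(1−3)(1−2) = (−9)·(−11)·(−2)·(−1) = 198 ≡ 3, so v_2 = 3^{−1} = 9 (mod 13).
  i = 3 (α = 12): (12−10)(12−1)(12−3)(12−2) = 2·11·9·10 = 1980 ≡ 4, so v_3 = 4^{−1} = 10 (mod 13).
  i = 4 (α = 3): (3−10)(3−1)(3−12)(3−2) = (−7)·2·(−9)·1 = 126 ≡ 9, so v_4 = 9^{−1} = 3 (mod 13).
  i = 5 (α = 2): (2−10)(2−1)(2−12)(2−3) = (−8)·1·(−10)·(−1) = −80 ≡ 11, so v_5 = 11^{−1} = 6 (mod 13).
  v = [11, 9, 10, 3, 6].
Step 2: syndromes of r = [12, 11, 7, 4, 1] (all sums mod 13).
  S_0 = Σ v_i r_i = 11·12 + 9·11 + 10·7 + 3·4 + 6·1 = 319 ≡ 7.
  S_1 = Σ v_i α_i r_i = 11·10·12 + 9·1·11 + 10·12·7 + 3·3·4 + 6·2·1 = 2307 ≡ 6.
  α_i^2 mod 13 = [9, 1, 1, 9, 4].
  S_2 = Σ v_i α_i^2 r_i = 11·9·12 + 9·1·11 + 10·1·7 + 3·9·4 + 6·4·1 = 1489 ≡ 7.
  S = (7, 6, 7) ≠ 0, so r is not a codeword (an error is present).
Step 3: locate the error. For a single error e at position i, S_ℓ = v_i·e·α_i^ℓ, so α_err = S_1/S_0.
  S_0^{−1} = 7^{−1} = 2 (mod 13), so α_err = 6·2 = 12 ≡ 12 = α_3. Error position i = 3.
  Consistency check: S_2/S_1 = 7·11 = 77 ≡ 12 = α_err ✓ (single-error assumption holds).
Step 4: error magnitude e = S_0/v_3 = S_0·∏_{j≠3}(α_3 − α_j) = 7·4 = 28 ≡ 2 (mod 13).
Step 5: correct position 3: c_3 = r_3 − e = 7 − 2 ≡ 5 (mod 13). Hence c = [12, 11, 5, 4, 1].
  Check: interpolating c through the α_i gives m(x) = 8 + 3·x (degree < 2) with m(α_i) = c_i for every i, so c is indeed a codeword.


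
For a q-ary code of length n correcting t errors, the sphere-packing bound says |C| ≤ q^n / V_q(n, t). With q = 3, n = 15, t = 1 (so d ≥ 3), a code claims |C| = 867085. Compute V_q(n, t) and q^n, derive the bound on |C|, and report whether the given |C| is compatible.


V_q(n, t) = 31, q^n = 14348907, Hamming bound = 462867, |C| = 867085 > bound (violated).

Step 1: Compute V_q(n, t) = Σ_{j=0}^1 C(n, j) (q−1)^j.
  j = 0: C(15,0)·(2)^0 = 1·1 = 1.
  j = 1: C(15,1)·(2)^1 = 15·2 = 30.
  V_q(n, t) = 1 + 30 = 31.
Step 2: q^n = 3^15 = 14348907.
Step 3: Hamming bound ⌊q^n / V_q(n,t)⌋ = ⌊14348907/31⌋ = 462867.
Step 4: Compare |C| = 867085 to 462867: violated.
The claimed |C| lies above the Hamming bound, so no 3-ary code of length 15 with d ≥ 3 can have 867085 codewords.


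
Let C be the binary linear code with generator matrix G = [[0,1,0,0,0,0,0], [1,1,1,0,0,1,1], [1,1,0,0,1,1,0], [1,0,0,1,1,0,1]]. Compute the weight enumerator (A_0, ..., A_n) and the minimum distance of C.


Weight distribution: A_0 = 1, A_1 = 1, A_3 = 4, A_4 = 7, A_5 = 3. Minimum distance d = 1.

Enumerate all 2^4 = 16 messages m ∈ F_2^4.
For each, compute codeword c = mG in F_2^7, then tally its weight.
  m = 0000 → c = 0000000, weight = 0.
  m = 1000 → c = 0100000, weight = 1.
  m = 0100 → c = 1110011, weight = 5.
  m = 1100 → c = 1010011, weight = 4.
  m = 0010 → c = 1100110, weight = 4.
  m = 1010 → c = 1000110, weight = 3.
  m = 0110 → c = 0010101, weight = 3.
  m = 1110 → c = 0110101, weight = 4.
  m = 0001 → c = 1001101, weight = 4.
  m = 1001 → c = 1101101, weight = 5.
  m = 0101 → c = 0111110, weight = 5.
  m = 1101 → c = 0011110, weight = 4.
  m = 0011 → c = 0101011, weight = 4.
  m = 1011 → c = 0001011, weight = 3.
  m = 0111 → c = 1011000, weight = 3.
  m = 1111 → c = 1111000, weight = 4.
Tally weights:
  weight 0: 1 codewords.
  weight 1: 1 codewords.
  weight 3: 4 codewords.
  weight 4: 7 codewords.
  weight 5: 3 codewords.
Minimum distance d = smallest w > 0 with A_w > 0 = 1.
Sanity: Σ A_w = 16 = 2^4 = 16 ✓.


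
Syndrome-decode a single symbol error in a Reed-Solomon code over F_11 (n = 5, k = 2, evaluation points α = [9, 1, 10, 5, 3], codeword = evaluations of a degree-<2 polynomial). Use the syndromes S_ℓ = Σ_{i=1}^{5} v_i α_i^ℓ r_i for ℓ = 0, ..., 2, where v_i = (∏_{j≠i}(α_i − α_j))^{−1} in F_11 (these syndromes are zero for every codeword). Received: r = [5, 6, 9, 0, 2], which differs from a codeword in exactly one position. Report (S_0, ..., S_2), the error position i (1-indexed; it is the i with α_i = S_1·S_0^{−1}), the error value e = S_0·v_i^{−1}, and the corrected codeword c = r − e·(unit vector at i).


S = (4, 1, 3), error at position 5, error magnitude e = 10, c = [5, 6, 9, 0, 3].

Step 1: column multipliers v_i = (∏_{j≠i}(α_i − α_j))^{−1} mod 11.
  i = 1 (α = 9): (9−1)(9−10)(9−5)(9−3) = 8·(−1)·4·6 = −192 ≡ 6, so v_1 = 6^{−1} = 2 (mod 11).
  i = 2 (α = 1): (1−9)(1−10)(1−5)(1−3) = (−8)·(−9)·(−4)·(−2) = 576 ≡ 4, so v_2 = 4^{−1} = 3 (mod 11).
  i = 3 (α = 10): (10−9)(10−1)(10−5)(10−3) = 1·9·5·7 = 315 ≡ 7, so v_3 = 7^{−1} = 8 (mod 11).
  i = 4 (α = 5): (5−9)(5−1)(5−10)(5−3) = (−4)·4·(−5)·2 = 160 ≡ 6, so v_4 = 6^{−1} = 2 (mod 11).
  i = 5 (α = 3): (3−9)(3−1)(3−10)(3−5) = (−6)·2·(−7)·(−2) = −168 ≡ 8, so v_5 = 8^{−1} = 7 (mod 11).
  v = [2, 3, 8, 2, 7].
Step 2: syndromes of r = [5, 6, 9, 0, 2] (all sums mod 11).
  S_0 = Σ v_i r_i = 2·5 + 3·6 + 8·9 + 2·0 + 7·2 = 114 ≡ 4.
  S_1 = Σ v_i α_i r_i = 2·9·5 + 3·1·6 + 8·10·9 + 2·5·0 + 7·3·2 = 870 ≡ 1.
  α_i^2 mod 11 = [4, 1, 1, 3, 9].
  S_2 = Σ v_i α_i^2 r_i = 2·4·5 + 3·1·6 + 8·1·9 + 2·3·0 + 7·9·2 = 256 ≡ 3.
  S = (4, 1, 3) ≠ 0, so r is not a codeword (an error is present).
Step 3: locate the error. For a single error e at position i, S_ℓ = v_i·e·α_i^ℓ, so α_err = S_1/S_0.
  S_0^{−1} = 4^{−1} = 3 (mod 11), so α_err = 1·3 = 3 ≡ 3 = α_5. Error position i = 5.
  Consistency check: S_2/S_1 = 3·1 = 3 ≡ 3 = α_err ✓ (single-error assumption holds).
Step 4: error magnitude e = S_0/v_5 = S_0·∏_{j≠5}(α_5 − α_j) = 4·8 = 32 ≡ 10 (mod 11).
Step 5: correct position 5: c_5 = r_5 − e = 2 − 10 ≡ 3 (mod 11). Hence c = [5, 6, 9, 0, 3].
  Check: interpolating c through the α_i gives m(x) = 2 + 4·x (degree < 2) with m(α_i) = c_i for every i, so c is indeed a codeword.


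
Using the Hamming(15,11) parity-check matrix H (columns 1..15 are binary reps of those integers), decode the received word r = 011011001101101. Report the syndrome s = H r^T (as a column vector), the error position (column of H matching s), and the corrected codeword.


s = (1, 1, 1, 1)^T, error position = 15, corrected codeword c = 011011001101100

Compute s = H r^T mod 2 one row at a time:
  s_1 = 0 + 1 + 1 + 0 + 1 + 1 + 0 + 1 = 5 ≡ 1 (mod 2).
  s_2 = 0 + 1 + 1 + 0 + 1 + 1 + 0 + 1 = 5 ≡ 1 (mod 2).
  s_3 = 1 + 1 + 1 + 0 + 1 + 0 + 0 + 1 = 5 ≡ 1 (mod 2).
  s_4 = 0 + 1 + 1 + 0 + 1 + 0 + 1 + 1 = 5 ≡ 1 (mod 2).
s = (1, 1, 1, 1)^T — this equals column 15 of H (binary 1111), so error is at position 15.
Correct: flip bit 15 of r = 011011001101101 to get c = 011011001101100.


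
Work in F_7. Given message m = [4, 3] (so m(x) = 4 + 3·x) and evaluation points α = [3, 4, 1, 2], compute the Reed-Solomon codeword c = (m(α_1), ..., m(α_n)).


c = [6, 2, 0, 3]

Message polynomial: m(x) = 4 + 3·x (mod 7).
For each evaluation point α_i, compute m(α_i) mod 7:
  α_1 = 3: Horner steps 3 → 6, so m(3) = 6.
  α_2 = 4: Horner steps 3 → 2, so m(4) = 2.
  α_3 = 1: Horner steps 3 → 0, so m(1) = 0.
  α_4 = 2: Horner steps 3 → 3, so m(2) = 3.
Codeword c = [6, 2, 0, 3] ∈ F_7^4.


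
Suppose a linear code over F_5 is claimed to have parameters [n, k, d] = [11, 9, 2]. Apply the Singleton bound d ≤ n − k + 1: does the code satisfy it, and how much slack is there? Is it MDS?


Singleton RHS = n − k + 1 = 3, slack = 1, bound satisfied, not MDS.

Singleton bound: d ≤ n − k + 1.
Here n = 11, k = 9, so n − k + 1 = 3.
Given d = 2, check d ≤ 3: YES.
Slack = (n − k + 1) − d = 1.
The code is NOT MDS (slack = 1 > 0).
Description: the claimed parameters are [11, 9, 2]_5; such a code would be non-MDS.


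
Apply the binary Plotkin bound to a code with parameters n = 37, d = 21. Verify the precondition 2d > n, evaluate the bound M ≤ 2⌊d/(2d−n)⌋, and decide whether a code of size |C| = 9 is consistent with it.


Plotkin bound M ≤ 8; given |C| = 9 > bound (violated).

Check applicability: 2d = 42, n = 37.
2d − n = 5 > 0, so Plotkin applies.
Compute d/(2d−n) = 21/5 ≈ 4.2000.
⌊d/(2d−n)⌋ = 4.
Plotkin bound: M ≤ 2·4 = 8.
Given |C| = 9, check: VIOLATED.
This |C| is above the Plotkin bound, so no binary code with n = 37, d = 21 and 9 codewords exists.


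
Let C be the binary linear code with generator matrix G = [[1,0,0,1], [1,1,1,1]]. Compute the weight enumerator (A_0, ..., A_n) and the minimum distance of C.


Weight distribution: A_0 = 1, A_2 = 2, A_4 = 1. Minimum distance d = 2.

Enumerate all 2^2 = 4 messages m ∈ F_2^2.
For each, compute codeword c = mG in F_2^4, then tally its weight.
  m = 00 → c = 0000, weight = 0.
  m = 10 → c = 1001, weight = 2.
  m = 01 → c = 1111, weight = 4.
  m = 11 → c = 0110, weight = 2.
Tally weights:
  weight 0: 1 codewords.
  weight 2: 2 codewords.
  weight 4: 1 codewords.
Minimum distance d = smallest w > 0 with A_w > 0 = 2.
Sanity: Σ A_w = 4 = 2^2 = 4 ✓.


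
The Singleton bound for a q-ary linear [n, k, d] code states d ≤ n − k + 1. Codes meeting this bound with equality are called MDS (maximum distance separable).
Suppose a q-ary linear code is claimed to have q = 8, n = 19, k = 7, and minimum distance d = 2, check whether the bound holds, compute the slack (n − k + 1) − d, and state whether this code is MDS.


Singleton RHS = n − k + 1 = 13, slack = 11, bound satisfied, not MDS.

Singleton bound: d ≤ n − k + 1.
Here n = 19, k = 7, so n − k + 1 = 13.
Given d = 2, check d ≤ 13: YES.
Slack = (n − k + 1) − d = 11.
The code is NOT MDS (slack = 11 > 0).
Description: the claimed parameters are [19, 7, 2]_8; such a code would be non-MDS.


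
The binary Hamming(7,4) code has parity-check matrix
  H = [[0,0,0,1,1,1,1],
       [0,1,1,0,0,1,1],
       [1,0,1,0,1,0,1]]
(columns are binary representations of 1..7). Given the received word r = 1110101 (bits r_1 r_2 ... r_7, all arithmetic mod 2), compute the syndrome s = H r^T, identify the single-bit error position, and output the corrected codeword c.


s = (0, 1, 0)^T, error position = 2, corrected codeword c = 1010101

Compute s = H r^T mod 2 one row at a time:
  s_1 = 0 + 1 + 0 + 1 = 2 ≡ 0 (mod 2).
  s_2 = 1 + 1 + 0 + 1 = 3 ≡ 1 (mod 2).
  s_3 = 1 + 1 + 1 + 1 = 4 ≡ 0 (mod 2).
s = (0, 1, 0)^T — this equals column 2 of H (binary 010), so error is at position 2.
Correct: flip bit 2 of r = 1110101 to get c = 1010101.


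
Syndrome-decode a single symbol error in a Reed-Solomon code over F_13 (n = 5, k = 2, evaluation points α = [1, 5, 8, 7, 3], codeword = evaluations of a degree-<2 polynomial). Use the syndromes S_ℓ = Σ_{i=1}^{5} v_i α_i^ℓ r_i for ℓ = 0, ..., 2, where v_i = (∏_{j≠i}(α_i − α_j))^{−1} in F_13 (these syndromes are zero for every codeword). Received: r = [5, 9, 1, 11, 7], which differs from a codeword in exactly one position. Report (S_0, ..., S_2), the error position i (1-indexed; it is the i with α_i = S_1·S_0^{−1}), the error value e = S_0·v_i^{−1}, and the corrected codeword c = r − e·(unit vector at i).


S = (2, 3, 11), error at position 3, error magnitude e = 2, c = [5, 9, 12, 11, 7].

Step 1: column multipliers v_i = (∏_{j≠i}(α_i − α_j))^{−1} mod 13.
  i = 1 (α = 1): (1−5)(1−8)(1−7)(1−3) = (−4)·(−7)·(−6)·(−2) = 336 ≡ 11, so v_1 = 11^{−1} = 6 (mod 13).
  i = 2 (α = 5): (5−1)(5−8)(5−7)(5−3) = 4·(−3)·(−2)·2 = 48 ≡ 9, so v_2 = 9^{−1} = 3 (mod 13).
  i = 3 (α = 8): (8−1)(8−5)(8−7)(8−3) = 7·3·1·5 = 105 ≡ 1, so v_3 = 1^{−1} = 1 (mod 13).
  i = 4 (α = 7): (7−1)(7−5)(7−8)(7−3) = 6·2·(−1)·4 = −48 ≡ 4, so v_4 = 4^{−1} = 10 (mod 13).
  i = 5 (α = 3): (3−1)(3−5)(3−8)(3−7) = 2·(−2)·(−5)·(−4) = −80 ≡ 11, so v_5 = 11^{−1} = 6 (mod 13).
  v = [6, 3, 1, 10, 6].
Step 2: syndromes of r = [5, 9, 1, 11, 7] (all sums mod 13).
  S_0 = Σ v_i r_i = 6·5 + 3·9 + 1·1 + 10·11 + 6·7 = 210 ≡ 2.
  S_1 = Σ v_i α_i r_i = 6·1·5 + 3·5·9 + 1·8·1 + 10·7·11 + 6·3·7 = 1069 ≡ 3.
  α_i^2 mod 13 = [1, 12, 12, 10, 9].
  S_2 = Σ v_i α_i^2 r_i = 6·1·5 + 3·12·9 + 1·12·1 + 10·10·11 + 6·9·7 = 1844 ≡ 11.
  S = (2, 3, 11) ≠ 0, so r is not a codeword (an error is present).
Step 3: locate the error. For a single error e at position i, S_ℓ = v_i·e·α_i^ℓ, so α_err = S_1/S_0.
  S_0^{−1} = 2^{−1} = 7 (mod 13), so α_err = 3·7 = 21 ≡ 8 = α_3. Error position i = 3.
  Consistency check: S_2/S_1 = 11·9 = 99 ≡ 8 = α_err ✓ (single-error assumption holds).
Step 4: error magnitude e = S_0/v_3 = S_0·∏_{j≠3}(α_3 − α_j) = 2·1 = 2 ≡ 2 (mod 13).
Step 5: correct position 3: c_3 = r_3 − e = 1 − 2 ≡ 12 (mod 13). Hence c = [5, 9, 12, 11, 7].
  Check: interpolating c through the α_i gives m(x) = 4 + 1·x (degree < 2) with m(α_i) = c_i for every i, so c is indeed a codeword.


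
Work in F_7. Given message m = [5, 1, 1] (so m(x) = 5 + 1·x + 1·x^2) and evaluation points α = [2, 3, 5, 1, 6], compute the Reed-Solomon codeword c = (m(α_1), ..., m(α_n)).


c = [4, 3, 0, 0, 5]

Message polynomial: m(x) = 5 + 1·x + 1·x^2 (mod 7).
For each evaluation point α_i, compute m(α_i) mod 7:
  α_1 = 2: Horner steps 1 → 3 → 4, so m(2) = 4.
  α_2 = 3: Horner steps 1 → 4 → 3, so m(3) = 3.
  α_3 = 5: Horner steps 1 → 6 → 0, so m(5) = 0.
  α_4 = 1: Horner steps 1 → 2 → 0, so m(1) = 0.
  α_5 = 6: Horner steps 1 → 0 → 5, so m(6) = 5.
Codeword c = [4, 3, 0, 0, 5] ∈ F_7^5.


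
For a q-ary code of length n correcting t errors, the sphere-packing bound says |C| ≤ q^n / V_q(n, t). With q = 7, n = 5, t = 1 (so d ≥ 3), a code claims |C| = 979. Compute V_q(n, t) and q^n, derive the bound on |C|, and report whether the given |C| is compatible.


V_q(n, t) = 31, q^n = 16807, Hamming bound = 542, |C| = 979 > bound (violated).

Step 1: Compute V_q(n, t) = Σ_{j=0}^1 C(n, j) (q−1)^j.
  j = 0: C(5,0)·(6)^0 = 1·1 = 1.
  j = 1: C(5,1)·(6)^1 = 5·6 = 30.
  V_q(n, t) = 1 + 30 = 31.
Step 2: q^n = 7^5 = 16807.
Step 3: Hamming bound ⌊q^n / V_q(n,t)⌋ = ⌊16807/31⌋ = 542.
Step 4: Compare |C| = 979 to 542: violated.
The claimed |C| lies above the Hamming bound, so no 7-ary code of length 5 with d ≥ 3 can have 979 codewords.


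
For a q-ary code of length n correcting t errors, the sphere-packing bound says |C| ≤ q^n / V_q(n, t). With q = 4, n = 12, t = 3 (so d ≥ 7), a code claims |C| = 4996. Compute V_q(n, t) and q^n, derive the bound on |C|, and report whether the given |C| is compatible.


V_q(n, t) = 6571, q^n = 16777216, Hamming bound = 2553, |C| = 4996 > bound (violated).

Step 1: Compute V_q(n, t) = Σ_{j=0}^3 C(n, j) (q−1)^j.
  j = 0: C(12,0)·(3)^0 = 1·1 = 1.
  j = 1: C(12,1)·(3)^1 = 12·3 = 36.
  j = 2: C(12,2)·(3)^2 = 66·9 = 594.
  j = 3: C(12,3)·(3)^3 = 220·27 = 5940.
  V_q(n, t) = 1 + 36 + 594 + 5940 = 6571.
Step 2: q^n = 4^12 = 16777216.
Step 3: Hamming bound ⌊q^n / V_q(n,t)⌋ = ⌊16777216/6571⌋ = 2553.
Step 4: Compare |C| = 4996 to 2553: violated.
The claimed |C| lies above the Hamming bound, so no 4-ary code of length 12 with d ≥ 7 can have 4996 codewords.


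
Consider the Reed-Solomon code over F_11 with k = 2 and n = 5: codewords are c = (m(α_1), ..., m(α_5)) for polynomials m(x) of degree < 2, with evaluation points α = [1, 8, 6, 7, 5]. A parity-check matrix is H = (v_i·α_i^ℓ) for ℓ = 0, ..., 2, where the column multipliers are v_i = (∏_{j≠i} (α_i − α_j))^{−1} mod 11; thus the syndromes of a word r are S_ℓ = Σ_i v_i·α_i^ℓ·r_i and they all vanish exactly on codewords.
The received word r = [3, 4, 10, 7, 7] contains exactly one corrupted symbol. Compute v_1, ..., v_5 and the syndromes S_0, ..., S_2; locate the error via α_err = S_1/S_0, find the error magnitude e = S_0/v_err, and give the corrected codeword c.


S = (3, 4, 9), error at position 5, error magnitude e = 5, c = [3, 4, 10, 7, 2].

Step 1: column multipliers v_i = (∏_{j≠i}(α_i − α_j))^{−1} mod 11.
  i = 1 (α = 1): (1−8)(1−6)(1−7)(1−5) = (−7)·(−5)·(−6)·(−4) = 840 ≡ 4, so v_1 = 4^{−1} = 3 (mod 11).
  i = 2 (α = 8): (8−1)(8−6)(8−7)(8−5) = 7·2·1·3 = 42 ≡ 9, so v_2 = 9^{−1} = 5 (mod 11).
  i = 3 (α = 6): (6−1)(6−8)(6−7)(6−5) = 5·(−2)·(−1)·1 = 10 ≡ 10, so v_3 = 10^{−1} = 10 (mod 11).
  i = 4 (α = 7): (7−1)(7−8)(7−6)(7−5) = 6·(−1)·1·2 = −12 ≡ 10, so v_4 = 10^{−1} = 10 (mod 11).
  i = 5 (α = 5): (5−1)(5−8)(5−6)(5−7) = 4·(−3)·(−1)·(−2) = −24 ≡ 9, so v_5 = 9^{−1} = 5 (mod 11).
  v = [3, 5, 10, 10, 5].
Step 2: syndromes of r = [3, 4, 10, 7, 7] (all sums mod 11).
  S_0 = Σ v_i r_i = 3·3 + 5·4 + 10·10 + 10·7 + 5·7 = 234 ≡ 3.
  S_1 = Σ v_i α_i r_i = 3·1·3 + 5·8·4 + 10·6·10 + 10·7·7 + 5·5·7 = 1434 ≡ 4.
  α_i^2 mod 11 = [1, 9, 3, 5, 3].
  S_2 = Σ v_i α_i^2 r_i = 3·1·3 + 5·9·4 + 10·3·10 + 10·5·7 + 5·3·7 = 944 ≡ 9.
  S = (3, 4, 9) ≠ 0, so r is not a codeword (an error is present).
Step 3: locate the error. For a single error e at position i, S_ℓ = v_i·e·α_i^ℓ, so α_err = S_1/S_0.
  S_0^{−1} = 3^{−1} = 4 (mod 11), so α_err = 4·4 = 16 ≡ 5 = α_5. Error position i = 5.
  Consistency check: S_2/S_1 = 9·3 = 27 ≡ 5 = α_err ✓ (single-error assumption holds).
Step 4: error magnitude e = S_0/v_5 = S_0·∏_{j≠5}(α_5 − α_j) = 3·9 = 27 ≡ 5 (mod 11).
Step 5: correct position 5: c_5 = r_5 − e = 7 − 5 ≡ 2 (mod 11). Hence c = [3, 4, 10, 7, 2].
  Check: interpolating c through the α_i gives m(x) = 6 + 8·x (degree < 2) with m(α_i) = c_i for every i, so c is indeed a codeword.


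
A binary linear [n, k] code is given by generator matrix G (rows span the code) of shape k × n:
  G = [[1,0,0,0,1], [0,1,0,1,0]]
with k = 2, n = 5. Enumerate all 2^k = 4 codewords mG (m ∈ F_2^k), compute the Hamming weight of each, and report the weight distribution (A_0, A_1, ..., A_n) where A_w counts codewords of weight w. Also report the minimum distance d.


Weight distribution: A_0 = 1, A_2 = 2, A_4 = 1. Minimum distance d = 2.

Enumerate all 2^2 = 4 messages m ∈ F_2^2.
For each, compute codeword c = mG in F_2^5, then tally its weight.
  m = 00 → c = 00000, weight = 0.
  m = 10 → c = 10001, weight = 2.
  m = 01 → c = 01010, weight = 2.
  m = 11 → c = 11011, weight = 4.
Tally weights:
  weight 0: 1 codewords.
  weight 2: 2 codewords.
  weight 4: 1 codewords.
Minimum distance d = smallest w > 0 with A_w > 0 = 2.
Sanity: Σ A_w = 4 = 2^2 = 4 ✓.


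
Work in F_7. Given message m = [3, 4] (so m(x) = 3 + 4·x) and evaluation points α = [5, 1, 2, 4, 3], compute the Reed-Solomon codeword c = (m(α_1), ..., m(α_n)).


c = [2, 0, 4, 5, 1]

Message polynomial: m(x) = 3 + 4·x (mod 7).
For each evaluation point α_i, compute m(α_i) mod 7:
  α_1 = 5: Horner steps 4 → 2, so m(5) = 2.
  α_2 = 1: Horner steps 4 → 0, so m(1) = 0.
  α_3 = 2: Horner steps 4 → 4, so m(2) = 4.
  α_4 = 4: Horner steps 4 → 5, so m(4) = 5.
  α_5 = 3: Horner steps 4 → 1, so m(3) = 1.
Codeword c = [2, 0, 4, 5, 1] ∈ F_7^5.


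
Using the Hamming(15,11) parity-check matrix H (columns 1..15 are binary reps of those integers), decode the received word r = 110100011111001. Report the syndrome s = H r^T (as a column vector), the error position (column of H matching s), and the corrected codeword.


s = (0, 1, 0, 0)^T, error position = 4, corrected codeword c = 110000011111001

Compute s = H r^T mod 2 one row at a time:
  s_1 = 1 + 1 + 1 + 1 + 1 + 0 + 0 + 1 = 6 ≡ 0 (mod 2).
  s_2 = 1 + 0 + 0 + 0 + 1 + 0 + 0 + 1 = 3 ≡ 1 (mod 2).
  s_3 = 1 + 0 + 0 + 0 + 1 + 1 + 0 + 1 = 4 ≡ 0 (mod 2).
  s_4 = 1 + 0 + 0 + 0 + 1 + 1 + 0 + 1 = 4 ≡ 0 (mod 2).
s = (0, 1, 0, 0)^T — this equals column 4 of H (binary 0100), so error is at position 4.
Correct: flip bit 4 of r = 110100011111001 to get c = 110000011111001.


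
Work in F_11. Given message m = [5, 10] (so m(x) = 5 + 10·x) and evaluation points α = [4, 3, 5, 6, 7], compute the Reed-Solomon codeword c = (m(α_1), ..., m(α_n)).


c = [1, 2, 0, 10, 9]

Message polynomial: m(x) = 5 + 10·x (mod 11).
For each evaluation point α_i, compute m(α_i) mod 11:
  α_1 = 4: Horner steps 10 → 1, so m(4) = 1.
  α_2 = 3: Horner steps 10 → 2, so m(3) = 2.
  α_3 = 5: Horner steps 10 → 0, so m(5) = 0.
  α_4 = 6: Horner steps 10 → 10, so m(6) = 10.
  α_5 = 7: Horner steps 10 → 9, so m(7) = 9.
Codeword c = [1, 2, 0, 10, 9] ∈ F_11^5.
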